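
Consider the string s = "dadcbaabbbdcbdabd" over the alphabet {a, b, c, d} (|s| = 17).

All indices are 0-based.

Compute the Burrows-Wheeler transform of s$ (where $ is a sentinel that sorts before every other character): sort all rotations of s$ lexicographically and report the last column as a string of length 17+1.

dbaddcabacbddbb$ab

rank  rotation            last
    0  $dadcbaabbbdcbdabd  d
    1  aabbbdcbdabd$dadcb  b
    2  abbbdcbdabd$dadcba  a
    3  abd$dadcbaabbbdcbd  d
    4  adcbaabbbdcbdabd$d  d
    5  baabbbdcbdabd$dadc  c
    6  bbbdcbdabd$dadcbaa  a
    7  bbdcbdabd$dadcbaab  b
    8  bd$dadcbaabbbdcbda  a
    9  bdabd$dadcbaabbbdc  c
   10  bdcbdabd$dadcbaabb  b
   11  cbaabbbdcbdabd$dad  d
   12  cbdabd$dadcbaabbbd  d
   13  d$dadcbaabbbdcbdab  b
   14  dabd$dadcbaabbbdcb  b
   15  dadcbaabbbdcbdabd$  $
   16  dcbaabbbdcbdabd$da  a
   17  dcbdabd$dadcbaabbb  b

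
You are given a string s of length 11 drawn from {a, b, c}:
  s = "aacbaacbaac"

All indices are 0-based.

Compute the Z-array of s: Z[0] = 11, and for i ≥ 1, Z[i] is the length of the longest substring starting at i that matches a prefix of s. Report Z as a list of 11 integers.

Z[0]=11
i=1: i≥r, start 0; Z[1]=1 scan→box=[1,2)
i=2: i≥r, start 0; Z[2]=0
i=3: i≥r, start 0; Z[3]=0
i=4: i≥r, start 0; Z[4]=7 scan→box=[4,11)
i=5: min(r-i=6, Z[1]=1)=1; Z[5]=1
i=6: min(r-i=5, Z[2]=0)=0; Z[6]=0
i=7: min(r-i=4, Z[3]=0)=0; Z[7]=0
i=8: min(r-i=3, Z[4]=7)=3; Z[8]=3
i=9: min(r-i=2, Z[5]=1)=1; Z[9]=1
i=10: min(r-i=1, Z[6]=0)=0; Z[10]=0

[11, 1, 0, 0, 7, 1, 0, 0, 3, 1, 0]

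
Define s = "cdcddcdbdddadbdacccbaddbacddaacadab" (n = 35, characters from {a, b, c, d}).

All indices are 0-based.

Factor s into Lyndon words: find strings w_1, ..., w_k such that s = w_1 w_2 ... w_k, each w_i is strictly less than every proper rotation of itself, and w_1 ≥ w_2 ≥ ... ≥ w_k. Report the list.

emit factor 1: 'cdcdd' (i=0, period=5)
emit factor 2: 'cd' (i=5, period=2)
emit factor 3: 'bddd' (i=7, period=4)
emit factor 4: 'adbd' (i=11, period=4)
emit factor 5: 'acccbaddbacdd' (i=15, period=13)
emit factor 6: 'aacadab' (i=28, period=7)

["cdcdd", "cd", "bddd", "adbd", "acccbaddbacdd", "aacadab"]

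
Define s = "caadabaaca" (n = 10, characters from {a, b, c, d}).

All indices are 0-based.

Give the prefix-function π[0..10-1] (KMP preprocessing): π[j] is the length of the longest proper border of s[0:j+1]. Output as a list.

π[0] = 0
j=1 s[j]='a': π[1]=0 (border '')
j=2 s[j]='a': π[2]=0 (border '')
j=3 s[j]='d': π[3]=0 (border '')
j=4 s[j]='a': π[4]=0 (border '')
j=5 s[j]='b': π[5]=0 (border '')
j=6 s[j]='a': π[6]=0 (border '')
j=7 s[j]='a': π[7]=0 (border '')
j=8 s[j]='c': π[8]=1 (border 'c')
j=9 s[j]='a': π[9]=2 (border 'ca')

[0, 0, 0, 0, 0, 0, 0, 0, 1, 2]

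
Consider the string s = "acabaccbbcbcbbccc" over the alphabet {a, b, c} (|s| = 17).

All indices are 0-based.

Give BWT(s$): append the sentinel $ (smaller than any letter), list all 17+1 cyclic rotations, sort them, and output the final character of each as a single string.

cc$bacccbbcacbbcab

rank  rotation            last
    0  $acabaccbbcbcbbccc  c
    1  abaccbbcbcbbccc$ac  c
    2  acabaccbbcbcbbccc$  $
    3  accbbcbcbbccc$acab  b
    4  baccbbcbcbbccc$aca  a
    5  bbcbcbbccc$acabacc  c
    6  bbccc$acabaccbbcbc  c
    7  bcbbccc$acabaccbbc  c
    8  bcbcbbccc$acabaccb  b
    9  bccc$acabaccbbcbcb  b
   10  c$acabaccbbcbcbbcc  c
   11  cabaccbbcbcbbccc$a  a
   12  cbbcbcbbccc$acabac  c
   13  cbbccc$acabaccbbcb  b
   14  cbcbbccc$acabaccbb  b
   15  cc$acabaccbbcbcbbc  c
   16  ccbbcbcbbccc$acaba  a
   17  ccc$acabaccbbcbcbb  b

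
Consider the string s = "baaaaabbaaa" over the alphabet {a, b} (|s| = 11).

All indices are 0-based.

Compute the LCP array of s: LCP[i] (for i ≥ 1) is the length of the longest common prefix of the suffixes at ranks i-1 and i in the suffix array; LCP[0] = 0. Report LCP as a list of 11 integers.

[0, 1, 2, 3, 4, 3, 2, 1, 0, 4, 1]

rank→(start, suffix):
  0 → (10, 'a')
  1 → (9, 'aa')
  2 → (8, 'aaa')
  3 → (1, 'aaaaabbaaa')
  4 → (2, 'aaaabbaaa')
  5 → (3, 'aaabbaaa')
  6 → (4, 'aabbaaa')
  7 → (5, 'abbaaa')
  8 → (7, 'baaa')
  9 → (0, 'baaaaabbaaa')
  10 → (6, 'bbaaa')

SA = [10, 9, 8, 1, 2, 3, 4, 5, 7, 0, 6]
i: (SA[i-1],SA[i]) lcp shared
  1: (10,9) 1 'a'
  2: (9,8) 2 'aa'
  3: (8,1) 3 'aaa'
  4: (1,2) 4 'aaaa'
  5: (2,3) 3 'aaa'
  6: (3,4) 2 'aa'
  7: (4,5) 1 'a'
  8: (5,7) 0 ''
  9: (7,0) 4 'baaa'
  10: (0,6) 1 'b'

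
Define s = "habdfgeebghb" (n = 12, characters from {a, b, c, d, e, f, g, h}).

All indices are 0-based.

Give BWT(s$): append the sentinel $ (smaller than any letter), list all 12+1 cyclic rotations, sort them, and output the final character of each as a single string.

bhhaebegdfb$g

rank  rotation       last
    0  $habdfgeebghb  b
    1  abdfgeebghb$h  h
    2  b$habdfgeebgh  h
    3  bdfgeebghb$ha  a
    4  bghb$habdfgee  e
    5  dfgeebghb$hab  b
    6  ebghb$habdfge  e
    7  eebghb$habdfg  g
    8  fgeebghb$habd  d
    9  geebghb$habdf  f
   10  ghb$habdfgeeb  b
   11  habdfgeebghb$  $
   12  hb$habdfgeebg  g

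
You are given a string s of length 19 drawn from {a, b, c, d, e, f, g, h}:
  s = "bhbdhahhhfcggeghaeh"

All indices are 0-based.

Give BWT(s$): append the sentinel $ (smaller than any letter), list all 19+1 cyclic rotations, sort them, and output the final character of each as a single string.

hhhh$fbgahgceegdbhha

rank  rotation              last
    0  $bhbdhahhhfcggeghaeh  h
    1  aeh$bhbdhahhhfcggegh  h
    2  ahhhfcggeghaeh$bhbdh  h
    3  bdhahhhfcggeghaeh$bh  h
    4  bhbdhahhhfcggeghaeh$  $
    5  cggeghaeh$bhbdhahhhf  f
    6  dhahhhfcggeghaeh$bhb  b
    7  eghaeh$bhbdhahhhfcgg  g
    8  eh$bhbdhahhhfcggegha  a
    9  fcggeghaeh$bhbdhahhh  h
   10  geghaeh$bhbdhahhhfcg  g
   11  ggeghaeh$bhbdhahhhfc  c
   12  ghaeh$bhbdhahhhfcgge  e
   13  h$bhbdhahhhfcggeghae  e
   14  haeh$bhbdhahhhfcggeg  g
   15  hahhhfcggeghaeh$bhbd  d
   16  hbdhahhhfcggeghaeh$b  b
   17  hfcggeghaeh$bhbdhahh  h
   18  hhfcggeghaeh$bhbdhah  h
   19  hhhfcggeghaeh$bhbdha  a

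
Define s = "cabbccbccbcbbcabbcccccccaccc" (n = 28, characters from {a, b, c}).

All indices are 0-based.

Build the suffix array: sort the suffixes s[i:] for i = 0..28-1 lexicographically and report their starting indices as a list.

rank | idx | suffix
   0 |   1 | abbccbccbcbbcabbcccccccaccc
   1 |  14 | abbcccccccaccc
   2 |  24 | accc
   3 |  11 | bbcabbcccccccaccc
   4 |   2 | bbccbccbcbbcabbcccccccaccc
   5 |  15 | bbcccccccaccc
   6 |  12 | bcabbcccccccaccc
   7 |   9 | bcbbcabbcccccccaccc
   8 |   6 | bccbcbbcabbcccccccaccc
   9 |   3 | bccbccbcbbcabbcccccccaccc
  10 |  16 | bcccccccaccc
  11 |  27 | c
  12 |   0 | cabbccbccbcbbcabbcccccccaccc
  13 |  13 | cabbcccccccaccc
  14 |  23 | caccc
  15 |  10 | cbbcabbcccccccaccc
  16 |   8 | cbcbbcabbcccccccaccc
  17 |   5 | cbccbcbbcabbcccccccaccc
  18 |  26 | cc
  19 |  22 | ccaccc
  20 |   7 | ccbcbbcabbcccccccaccc
  21 |   4 | ccbccbcbbcabbcccccccaccc
  22 |  25 | ccc
  23 |  21 | cccaccc
  24 |  20 | ccccaccc
  25 |  19 | cccccaccc
  26 |  18 | ccccccaccc
  27 |  17 | cccccccaccc

[1, 14, 24, 11, 2, 15, 12, 9, 6, 3, 16, 27, 0, 13, 23, 10, 8, 5, 26, 22, 7, 4, 25, 21, 20, 19, 18, 17]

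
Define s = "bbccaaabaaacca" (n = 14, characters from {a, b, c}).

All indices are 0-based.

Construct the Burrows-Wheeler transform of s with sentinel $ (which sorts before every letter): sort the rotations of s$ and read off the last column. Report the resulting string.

accbaaaaa$bccab

rank  rotation         last
    0  $bbccaaabaaacca  a
    1  a$bbccaaabaaacc  c
    2  aaabaaacca$bbcc  c
    3  aaacca$bbccaaab  b
    4  aabaaacca$bbcca  a
    5  aacca$bbccaaaba  a
    6  abaaacca$bbccaa  a
    7  acca$bbccaaabaa  a
    8  baaacca$bbccaaa  a
    9  bbccaaabaaacca$  $
   10  bccaaabaaacca$b  b
   11  ca$bbccaaabaaac  c
   12  caaabaaacca$bbc  c
   13  cca$bbccaaabaaa  a
   14  ccaaabaaacca$bb  b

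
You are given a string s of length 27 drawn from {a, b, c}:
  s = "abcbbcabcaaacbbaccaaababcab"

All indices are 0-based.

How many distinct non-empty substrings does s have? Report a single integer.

rank→(start, suffix):
  0 → (18, 'aaababcab')
  1 → (9, 'aaacbbaccaaababcab')
  2 → (19, 'aababcab')
  3 → (10, 'aacbbaccaaababcab')
  4 → (25, 'ab')
  5 → (20, 'ababcab')
  6 → (6, 'abcaaacbbaccaaababcab')
  7 → (22, 'abcab')
  8 → (0, 'abcbbcabcaaacbbaccaaababcab')
  9 → (11, 'acbbaccaaababcab')
  10 → (15, 'accaaababcab')
  11 → (26, 'b')
  12 → (21, 'babcab')
  13 → (14, 'baccaaababcab')
  14 → (13, 'bbaccaaababcab')
  15 → (3, 'bbcabcaaacbbaccaaababcab')
  16 → (7, 'bcaaacbbaccaaababcab')
  17 → (23, 'bcab')
  18 → (4, 'bcabcaaacbbaccaaababcab')
  19 → (1, 'bcbbcabcaaacbbaccaaababcab')
  20 → (17, 'caaababcab')
  21 → (8, 'caaacbbaccaaababcab')
  22 → (24, 'cab')
  23 → (5, 'cabcaaacbbaccaaababcab')
  24 → (12, 'cbbaccaaababcab')
  25 → (2, 'cbbcabcaaacbbaccaaababcab')
  26 → (16, 'ccaaababcab')

SA = [18, 9, 19, 10, 25, 20, 6, 22, 0, 11, 15, 26, 21, 14, 13, 3, 7, 23, 4, 1, 17, 8, 24, 5, 12, 2, 16]
i: (SA[i-1],SA[i]) lcp shared
  1: (18,9) 3 'aaa'
  2: (9,19) 2 'aa'
  3: (19,10) 2 'aa'
  4: (10,25) 1 'a'
  5: (25,20) 2 'ab'
  6: (20,6) 2 'ab'
  7: (6,22) 4 'abca'
  8: (22,0) 3 'abc'
  9: (0,11) 1 'a'
  10: (11,15) 2 'ac'
  11: (15,26) 0 ''
  12: (26,21) 1 'b'
  13: (21,14) 2 'ba'
  14: (14,13) 1 'b'
  15: (13,3) 2 'bb'
  16: (3,7) 1 'b'
  17: (7,23) 3 'bca'
  18: (23,4) 4 'bcab'
  19: (4,1) 2 'bc'
  20: (1,17) 0 ''
  21: (17,8) 4 'caaa'
  22: (8,24) 2 'ca'
  23: (24,5) 3 'cab'
  24: (5,12) 1 'c'
  25: (12,2) 3 'cbb'
  26: (2,16) 1 'c'

n(n+1)/2 = 27·28/2 = 378
Σ LCP = 0 + 3 + 2 + 2 + 1 + 2 + 2 + 4 + 3 + 1 + 2 + 0 + 1 + 2 + 1 + 2 + 1 + 3 + 4 + 2 + 0 + 4 + 2 + 3 + 1 + 3 + 1 = 52
distinct = 378 − 52 = 326

326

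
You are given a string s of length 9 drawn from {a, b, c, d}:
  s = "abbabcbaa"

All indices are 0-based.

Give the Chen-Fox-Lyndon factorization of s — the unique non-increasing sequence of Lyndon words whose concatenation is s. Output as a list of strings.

emit factor 1: 'abbabcb' (i=0, period=7)
emit factor 2: 'a' (i=7, period=1)
emit factor 3: 'a' (i=8, period=1)

["abbabcb", "a", "a"]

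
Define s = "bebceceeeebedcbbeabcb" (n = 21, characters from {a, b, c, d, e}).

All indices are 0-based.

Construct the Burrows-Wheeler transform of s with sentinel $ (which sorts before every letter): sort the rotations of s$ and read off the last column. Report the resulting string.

rank  rotation                last
    0  $bebceceeeebedcbbeabcb  b
    1  abcb$bebceceeeebedcbbe  e
    2  b$bebceceeeebedcbbeabc  c
    3  bbeabcb$bebceceeeebedc  c
    4  bcb$bebceceeeebedcbbea  a
    5  bceceeeebedcbbeabcb$be  e
    6  beabcb$bebceceeeebedcb  b
    7  bebceceeeebedcbbeabcb$  $
    8  bedcbbeabcb$bebceceeee  e
    9  cb$bebceceeeebedcbbeab  b
   10  cbbeabcb$bebceceeeebed  d
   11  ceceeeebedcbbeabcb$beb  b
   12  ceeeebedcbbeabcb$bebce  e
   13  dcbbeabcb$bebceceeeebe  e
   14  eabcb$bebceceeeebedcbb  b
   15  ebceceeeebedcbbeabcb$b  b
   16  ebedcbbeabcb$bebceceee  e
   17  eceeeebedcbbeabcb$bebc  c
   18  edcbbeabcb$bebceceeeeb  b
   19  eebedcbbeabcb$bebcecee  e
   20  eeebedcbbeabcb$bebcece  e
   21  eeeebedcbbeabcb$bebcec  c

beccaeb$ebdbeebbecbeec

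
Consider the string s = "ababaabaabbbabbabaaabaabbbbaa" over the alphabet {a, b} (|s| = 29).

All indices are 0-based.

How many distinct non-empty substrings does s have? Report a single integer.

rank | idx | suffix
   0 |  28 | a
   1 |  27 | aa
   2 |  17 | aaabaabbbbaa
   3 |   4 | aabaabbbabbabaaabaabbbbaa
   4 |  18 | aabaabbbbaa
   5 |   7 | aabbbabbabaaabaabbbbaa
   6 |  21 | aabbbbaa
   7 |  15 | abaaabaabbbbaa
   8 |   2 | abaabaabbbabbabaaabaabbbbaa
   9 |   5 | abaabbbabbabaaabaabbbbaa
  10 |  19 | abaabbbbaa
  11 |   0 | ababaabaabbbabbabaaabaabbbbaa
  12 |  12 | abbabaaabaabbbbaa
  13 |   8 | abbbabbabaaabaabbbbaa
  14 |  22 | abbbbaa
  15 |  26 | baa
  16 |  16 | baaabaabbbbaa
  17 |   3 | baabaabbbabbabaaabaabbbbaa
  18 |   6 | baabbbabbabaaabaabbbbaa
  19 |  20 | baabbbbaa
  20 |  14 | babaaabaabbbbaa
  21 |   1 | babaabaabbbabbabaaabaabbbbaa
  22 |  11 | babbabaaabaabbbbaa
  23 |  25 | bbaa
  24 |  13 | bbabaaabaabbbbaa
  25 |  10 | bbabbabaaabaabbbbaa
  26 |  24 | bbbaa
  27 |   9 | bbbabbabaaabaabbbbaa
  28 |  23 | bbbbaa

SA = [28, 27, 17, 4, 18, 7, 21, 15, 2, 5, 19, 0, 12, 8, 22, 26, 16, 3, 6, 20, 14, 1, 11, 25, 13, 10, 24, 9, 23]
rank  pair      lcp
   1  s[28:],s[27:]  1  'a'
   2  s[27:],s[17:]  2  'aa'
   3  s[17:],s[4:]  2  'aa'
   4  s[4:],s[18:]  8  'aabaabbb'
   5  s[18:],s[7:]  3  'aab'
   6  s[7:],s[21:]  5  'aabbb'
   7  s[21:],s[15:]  1  'a'
   8  s[15:],s[2:]  4  'abaa'
   9  s[2:],s[5:]  5  'abaab'
  10  s[5:],s[19:]  7  'abaabbb'
  11  s[19:],s[0:]  3  'aba'
  12  s[0:],s[12:]  2  'ab'
  13  s[12:],s[8:]  3  'abb'
  14  s[8:],s[22:]  4  'abbb'
  15  s[22:],s[26:]  0  ''
  16  s[26:],s[16:]  3  'baa'
  17  s[16:],s[3:]  3  'baa'
  18  s[3:],s[6:]  4  'baab'
  19  s[6:],s[20:]  6  'baabbb'
  20  s[20:],s[14:]  2  'ba'
  21  s[14:],s[1:]  5  'babaa'
  22  s[1:],s[11:]  3  'bab'
  23  s[11:],s[25:]  1  'b'
  24  s[25:],s[13:]  3  'bba'
  25  s[13:],s[10:]  4  'bbab'
  26  s[10:],s[24:]  2  'bb'
  27  s[24:],s[9:]  4  'bbba'
  28  s[9:],s[23:]  3  'bbb'

n(n+1)/2 = 29·30/2 = 435
Σ LCP = 0 + 1 + 2 + 2 + 8 + 3 + 5 + 1 + 4 + 5 + 7 + 3 + 2 + 3 + 4 + 0 + 3 + 3 + 4 + 6 + 2 + 5 + 3 + 1 + 3 + 4 + 2 + 4 + 3 = 93
distinct = 435 − 93 = 342

342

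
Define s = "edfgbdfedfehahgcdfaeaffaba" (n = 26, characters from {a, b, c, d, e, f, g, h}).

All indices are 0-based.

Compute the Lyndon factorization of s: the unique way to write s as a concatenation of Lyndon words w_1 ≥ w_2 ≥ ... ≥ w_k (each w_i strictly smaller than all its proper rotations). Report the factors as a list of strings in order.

emit factor 1: 'e' (i=0, period=1)
emit factor 2: 'dfg' (i=1, period=3)
emit factor 3: 'bdfedfeh' (i=4, period=8)
emit factor 4: 'ahgcdf' (i=12, period=6)
emit factor 5: 'aeaff' (i=18, period=5)
emit factor 6: 'ab' (i=23, period=2)
emit factor 7: 'a' (i=25, period=1)

["e", "dfg", "bdfedfeh", "ahgcdf", "aeaff", "ab", "a"]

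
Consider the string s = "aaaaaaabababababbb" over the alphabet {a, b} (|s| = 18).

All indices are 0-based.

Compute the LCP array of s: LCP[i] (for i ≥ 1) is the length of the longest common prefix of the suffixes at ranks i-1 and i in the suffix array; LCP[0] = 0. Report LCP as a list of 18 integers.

[0, 6, 5, 4, 3, 2, 1, 8, 6, 4, 2, 0, 1, 7, 5, 3, 1, 2]

sorted suffixes:
  #0 SA[0]=0  'aaaaaaabababababbb'
  #1 SA[1]=1  'aaaaaabababababbb'
  #2 SA[2]=2  'aaaaabababababbb'
  #3 SA[3]=3  'aaaabababababbb'
  #4 SA[4]=4  'aaabababababbb'
  #5 SA[5]=5  'aabababababbb'
  #6 SA[6]=6  'abababababbb'
  #7 SA[7]=8  'ababababbb'
  #8 SA[8]=10  'abababbb'
  #9 SA[9]=12  'ababbb'
  #10 SA[10]=14  'abbb'
  #11 SA[11]=17  'b'
  #12 SA[12]=7  'bababababbb'
  #13 SA[13]=9  'babababbb'
  #14 SA[14]=11  'bababbb'
  #15 SA[15]=13  'babbb'
  #16 SA[16]=16  'bb'
  #17 SA[17]=15  'bbb'

SA = [0, 1, 2, 3, 4, 5, 6, 8, 10, 12, 14, 17, 7, 9, 11, 13, 16, 15]
i: (SA[i-1],SA[i]) lcp shared
  1: (0,1) 6 'aaaaaa'
  2: (1,2) 5 'aaaaa'
  3: (2,3) 4 'aaaa'
  4: (3,4) 3 'aaa'
  5: (4,5) 2 'aa'
  6: (5,6) 1 'a'
  7: (6,8) 8 'abababab'
  8: (8,10) 6 'ababab'
  9: (10,12) 4 'abab'
  10: (12,14) 2 'ab'
  11: (14,17) 0 ''
  12: (17,7) 1 'b'
  13: (7,9) 7 'bababab'
  14: (9,11) 5 'babab'
  15: (11,13) 3 'bab'
  16: (13,16) 1 'b'
  17: (16,15) 2 'bb'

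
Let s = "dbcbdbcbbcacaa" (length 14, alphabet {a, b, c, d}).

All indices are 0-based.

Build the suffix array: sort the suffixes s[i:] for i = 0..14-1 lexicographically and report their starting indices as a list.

[13, 12, 10, 7, 8, 5, 1, 3, 11, 9, 6, 2, 4, 0]

rank→(start, suffix):
  0 → (13, 'a')
  1 → (12, 'aa')
  2 → (10, 'acaa')
  3 → (7, 'bbcacaa')
  4 → (8, 'bcacaa')
  5 → (5, 'bcbbcacaa')
  6 → (1, 'bcbdbcbbcacaa')
  7 → (3, 'bdbcbbcacaa')
  8 → (11, 'caa')
  9 → (9, 'cacaa')
  10 → (6, 'cbbcacaa')
  11 → (2, 'cbdbcbbcacaa')
  12 → (4, 'dbcbbcacaa')
  13 → (0, 'dbcbdbcbbcacaa')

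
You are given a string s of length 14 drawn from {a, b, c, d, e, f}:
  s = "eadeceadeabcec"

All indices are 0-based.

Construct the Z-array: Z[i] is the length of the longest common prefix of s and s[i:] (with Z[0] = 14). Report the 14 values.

Z[0]=14
i=1: i≥r, start 0; Z[1]=0
i=2: i≥r, start 0; Z[2]=0
i=3: i≥r, start 0; Z[3]=1 grow→box=[3,4)
i=4: i≥r, start 0; Z[4]=0
i=5: i≥r, start 0; Z[5]=4 grow→box=[5,9)
i=6: min(r-i=3, Z[1]=0)=0; Z[6]=0
i=7: min(r-i=2, Z[2]=0)=0; Z[7]=0
i=8: min(r-i=1, Z[3]=1)=1; Z[8]=2 grow→box=[8,10)
i=9: min(r-i=1, Z[1]=0)=0; Z[9]=0
i=10: i≥r, start 0; Z[10]=0
i=11: i≥r, start 0; Z[11]=0
i=12: i≥r, start 0; Z[12]=1 grow→box=[12,13)
i=13: i≥r, start 0; Z[13]=0

[14, 0, 0, 1, 0, 4, 0, 0, 2, 0, 0, 0, 1, 0]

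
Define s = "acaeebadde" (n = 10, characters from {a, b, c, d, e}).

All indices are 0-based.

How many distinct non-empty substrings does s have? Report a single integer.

sorted suffixes:
  #0 SA[0]=0  'acaeebadde'
  #1 SA[1]=6  'adde'
  #2 SA[2]=2  'aeebadde'
  #3 SA[3]=5  'badde'
  #4 SA[4]=1  'caeebadde'
  #5 SA[5]=7  'dde'
  #6 SA[6]=8  'de'
  #7 SA[7]=9  'e'
  #8 SA[8]=4  'ebadde'
  #9 SA[9]=3  'eebadde'

SA = [0, 6, 2, 5, 1, 7, 8, 9, 4, 3]
[i] adj suffixes → lcp
  [1] 0/6 → 1 ('a')
  [2] 6/2 → 1 ('a')
  [3] 2/5 → 0 ('')
  [4] 5/1 → 0 ('')
  [5] 1/7 → 0 ('')
  [6] 7/8 → 1 ('d')
  [7] 8/9 → 0 ('')
  [8] 9/4 → 1 ('e')
  [9] 4/3 → 1 ('e')

n(n+1)/2 = 10·11/2 = 55
Σ LCP = 0 + 1 + 1 + 0 + 0 + 0 + 1 + 0 + 1 + 1 = 5
distinct = 55 − 5 = 50

50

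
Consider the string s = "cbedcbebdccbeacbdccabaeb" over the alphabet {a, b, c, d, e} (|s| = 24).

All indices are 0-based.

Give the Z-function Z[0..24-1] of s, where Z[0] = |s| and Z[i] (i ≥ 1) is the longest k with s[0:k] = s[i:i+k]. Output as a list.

[24, 0, 0, 0, 3, 0, 0, 0, 0, 1, 3, 0, 0, 0, 2, 0, 0, 1, 1, 0, 0, 0, 0, 0]

Z[0]=24
i=1: fresh scan; Z[1]=0
i=2: fresh scan; Z[2]=0
i=3: fresh scan; Z[3]=0
i=4: fresh scan; Z[4]=3 grow→box=[4,7)
i=5: min(r-i=2, Z[1]=0)=0; Z[5]=0
i=6: min(r-i=1, Z[2]=0)=0; Z[6]=0
i=7: fresh scan; Z[7]=0
i=8: fresh scan; Z[8]=0
i=9: fresh scan; Z[9]=1 grow→box=[9,10)
i=10: fresh scan; Z[10]=3 grow→box=[10,13)
i=11: min(r-i=2, Z[1]=0)=0; Z[11]=0
i=12: min(r-i=1, Z[2]=0)=0; Z[12]=0
i=13: fresh scan; Z[13]=0
i=14: fresh scan; Z[14]=2 grow→box=[14,16)
i=15: min(r-i=1, Z[1]=0)=0; Z[15]=0
i=16: fresh scan; Z[16]=0
i=17: fresh scan; Z[17]=1 grow→box=[17,18)
i=18: fresh scan; Z[18]=1 grow→box=[18,19)
i=19: fresh scan; Z[19]=0
i=20: fresh scan; Z[20]=0
i=21: fresh scan; Z[21]=0
i=22: fresh scan; Z[22]=0
i=23: fresh scan; Z[23]=0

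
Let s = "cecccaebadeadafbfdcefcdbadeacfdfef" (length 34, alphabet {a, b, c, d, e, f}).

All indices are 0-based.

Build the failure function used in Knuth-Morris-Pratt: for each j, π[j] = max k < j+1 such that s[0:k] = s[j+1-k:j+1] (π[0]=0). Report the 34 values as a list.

[0, 0, 1, 1, 1, 0, 0, 0, 0, 0, 0, 0, 0, 0, 0, 0, 0, 0, 1, 2, 0, 1, 0, 0, 0, 0, 0, 0, 1, 0, 0, 0, 0, 0]

π[0] = 0
j=1 s[j]='e': π[1]=0 (border '')
j=2 s[j]='c': π[2]=1 (border 'c')
j=3 s[j]='c': k: 1→0; π[3]=1 (border 'c')
j=4 s[j]='c': k: 1→0; π[4]=1 (border 'c')
j=5 s[j]='a': k: 1→0; π[5]=0 (border '')
j=6 s[j]='e': π[6]=0 (border '')
j=7 s[j]='b': π[7]=0 (border '')
j=8 s[j]='a': π[8]=0 (border '')
j=9 s[j]='d': π[9]=0 (border '')
j=10 s[j]='e': π[10]=0 (border '')
j=11 s[j]='a': π[11]=0 (border '')
j=12 s[j]='d': π[12]=0 (border '')
j=13 s[j]='a': π[13]=0 (border '')
j=14 s[j]='f': π[14]=0 (border '')
j=15 s[j]='b': π[15]=0 (border '')
j=16 s[j]='f': π[16]=0 (border '')
j=17 s[j]='d': π[17]=0 (border '')
j=18 s[j]='c': π[18]=1 (border 'c')
j=19 s[j]='e': π[19]=2 (border 'ce')
j=20 s[j]='f': k: 2→0; π[20]=0 (border '')
j=21 s[j]='c': π[21]=1 (border 'c')
j=22 s[j]='d': k: 1→0; π[22]=0 (border '')
j=23 s[j]='b': π[23]=0 (border '')
j=24 s[j]='a': π[24]=0 (border '')
j=25 s[j]='d': π[25]=0 (border '')
j=26 s[j]='e': π[26]=0 (border '')
j=27 s[j]='a': π[27]=0 (border '')
j=28 s[j]='c': π[28]=1 (border 'c')
j=29 s[j]='f': k: 1→0; π[29]=0 (border '')
j=30 s[j]='d': π[30]=0 (border '')
j=31 s[j]='f': π[31]=0 (border '')
j=32 s[j]='e': π[32]=0 (border '')
j=33 s[j]='f': π[33]=0 (border '')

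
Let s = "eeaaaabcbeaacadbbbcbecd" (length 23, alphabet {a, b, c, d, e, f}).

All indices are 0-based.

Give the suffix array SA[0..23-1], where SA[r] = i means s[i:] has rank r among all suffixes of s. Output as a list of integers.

[2, 3, 4, 10, 5, 11, 13, 15, 16, 6, 17, 8, 19, 12, 7, 18, 21, 22, 14, 1, 9, 20, 0]

sorted suffixes:
  #0 SA[0]=2  'aaaabcbeaacadbbbcbecd'
  #1 SA[1]=3  'aaabcbeaacadbbbcbecd'
  #2 SA[2]=4  'aabcbeaacadbbbcbecd'
  #3 SA[3]=10  'aacadbbbcbecd'
  #4 SA[4]=5  'abcbeaacadbbbcbecd'
  #5 SA[5]=11  'acadbbbcbecd'
  #6 SA[6]=13  'adbbbcbecd'
  #7 SA[7]=15  'bbbcbecd'
  #8 SA[8]=16  'bbcbecd'
  #9 SA[9]=6  'bcbeaacadbbbcbecd'
  #10 SA[10]=17  'bcbecd'
  #11 SA[11]=8  'beaacadbbbcbecd'
  #12 SA[12]=19  'becd'
  #13 SA[13]=12  'cadbbbcbecd'
  #14 SA[14]=7  'cbeaacadbbbcbecd'
  #15 SA[15]=18  'cbecd'
  #16 SA[16]=21  'cd'
  #17 SA[17]=22  'd'
  #18 SA[18]=14  'dbbbcbecd'
  #19 SA[19]=1  'eaaaabcbeaacadbbbcbecd'
  #20 SA[20]=9  'eaacadbbbcbecd'
  #21 SA[21]=20  'ecd'
  #22 SA[22]=0  'eeaaaabcbeaacadbbbcbecd'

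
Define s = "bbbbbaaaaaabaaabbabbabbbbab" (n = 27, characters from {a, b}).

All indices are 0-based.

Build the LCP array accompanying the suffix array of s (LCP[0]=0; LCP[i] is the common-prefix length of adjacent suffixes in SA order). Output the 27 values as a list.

rank→(start, suffix):
  0 → (5, 'aaaaaabaaabbabbabbbbab')
  1 → (6, 'aaaaabaaabbabbabbbbab')
  2 → (7, 'aaaabaaabbabbabbbbab')
  3 → (8, 'aaabaaabbabbabbbbab')
  4 → (12, 'aaabbabbabbbbab')
  5 → (9, 'aabaaabbabbabbbbab')
  6 → (13, 'aabbabbabbbbab')
  7 → (25, 'ab')
  8 → (10, 'abaaabbabbabbbbab')
  9 → (14, 'abbabbabbbbab')
  10 → (17, 'abbabbbbab')
  11 → (20, 'abbbbab')
  12 → (26, 'b')
  13 → (4, 'baaaaaabaaabbabbabbbbab')
  14 → (11, 'baaabbabbabbbbab')
  15 → (24, 'bab')
  16 → (16, 'babbabbbbab')
  17 → (19, 'babbbbab')
  18 → (3, 'bbaaaaaabaaabbabbabbbbab')
  19 → (23, 'bbab')
  20 → (15, 'bbabbabbbbab')
  21 → (18, 'bbabbbbab')
  22 → (2, 'bbbaaaaaabaaabbabbabbbbab')
  23 → (22, 'bbbab')
  24 → (1, 'bbbbaaaaaabaaabbabbabbbbab')
  25 → (21, 'bbbbab')
  26 → (0, 'bbbbbaaaaaabaaabbabbabbbbab')

SA = [5, 6, 7, 8, 12, 9, 13, 25, 10, 14, 17, 20, 26, 4, 11, 24, 16, 19, 3, 23, 15, 18, 2, 22, 1, 21, 0]
rank  pair      lcp
   1  s[5:],s[6:]  5  'aaaaa'
   2  s[6:],s[7:]  4  'aaaa'
   3  s[7:],s[8:]  3  'aaa'
   4  s[8:],s[12:]  4  'aaab'
   5  s[12:],s[9:]  2  'aa'
   6  s[9:],s[13:]  3  'aab'
   7  s[13:],s[25:]  1  'a'
   8  s[25:],s[10:]  2  'ab'
   9  s[10:],s[14:]  2  'ab'
  10  s[14:],s[17:]  6  'abbabb'
  11  s[17:],s[20:]  3  'abb'
  12  s[20:],s[26:]  0  ''
  13  s[26:],s[4:]  1  'b'
  14  s[4:],s[11:]  4  'baaa'
  15  s[11:],s[24:]  2  'ba'
  16  s[24:],s[16:]  3  'bab'
  17  s[16:],s[19:]  4  'babb'
  18  s[19:],s[3:]  1  'b'
  19  s[3:],s[23:]  3  'bba'
  20  s[23:],s[15:]  4  'bbab'
  21  s[15:],s[18:]  5  'bbabb'
  22  s[18:],s[2:]  2  'bb'
  23  s[2:],s[22:]  4  'bbba'
  24  s[22:],s[1:]  3  'bbb'
  25  s[1:],s[21:]  5  'bbbba'
  26  s[21:],s[0:]  4  'bbbb'

[0, 5, 4, 3, 4, 2, 3, 1, 2, 2, 6, 3, 0, 1, 4, 2, 3, 4, 1, 3, 4, 5, 2, 4, 3, 5, 4]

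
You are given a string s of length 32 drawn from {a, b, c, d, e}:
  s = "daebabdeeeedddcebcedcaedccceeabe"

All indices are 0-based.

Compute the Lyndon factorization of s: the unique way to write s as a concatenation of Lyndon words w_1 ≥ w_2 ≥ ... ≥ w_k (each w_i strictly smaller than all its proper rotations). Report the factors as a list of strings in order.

["d", "aeb", "abdeeeedddcebcedcaedccceeabe"]

emit factor 1: 'd' (i=0, period=1)
emit factor 2: 'aeb' (i=1, period=3)
emit factor 3: 'abdeeeedddcebcedcaedccceeabe' (i=4, period=28)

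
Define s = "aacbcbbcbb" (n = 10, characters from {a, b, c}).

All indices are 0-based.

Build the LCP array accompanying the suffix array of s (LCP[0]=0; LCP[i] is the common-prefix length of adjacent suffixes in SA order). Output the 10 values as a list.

[0, 1, 0, 1, 2, 1, 4, 0, 3, 2]

sorted suffixes:
  #0 SA[0]=0  'aacbcbbcbb'
  #1 SA[1]=1  'acbcbbcbb'
  #2 SA[2]=9  'b'
  #3 SA[3]=8  'bb'
  #4 SA[4]=5  'bbcbb'
  #5 SA[5]=6  'bcbb'
  #6 SA[6]=3  'bcbbcbb'
  #7 SA[7]=7  'cbb'
  #8 SA[8]=4  'cbbcbb'
  #9 SA[9]=2  'cbcbbcbb'

SA = [0, 1, 9, 8, 5, 6, 3, 7, 4, 2]
rank  pair      lcp
   1  s[0:],s[1:]  1  'a'
   2  s[1:],s[9:]  0  ''
   3  s[9:],s[8:]  1  'b'
   4  s[8:],s[5:]  2  'bb'
   5  s[5:],s[6:]  1  'b'
   6  s[6:],s[3:]  4  'bcbb'
   7  s[3:],s[7:]  0  ''
   8  s[7:],s[4:]  3  'cbb'
   9  s[4:],s[2:]  2  'cb'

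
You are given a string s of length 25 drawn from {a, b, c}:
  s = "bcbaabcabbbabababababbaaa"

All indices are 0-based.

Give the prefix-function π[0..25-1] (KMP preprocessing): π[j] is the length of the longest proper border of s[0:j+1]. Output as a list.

[0, 0, 1, 0, 0, 1, 2, 0, 1, 1, 1, 0, 1, 0, 1, 0, 1, 0, 1, 0, 1, 1, 0, 0, 0]

π[0] = 0
j=1 s[j]='c': π[1]=0 (border '')
j=2 s[j]='b': π[2]=1 (border 'b')
j=3 s[j]='a': k: 1→0; π[3]=0 (border '')
j=4 s[j]='a': π[4]=0 (border '')
j=5 s[j]='b': π[5]=1 (border 'b')
j=6 s[j]='c': π[6]=2 (border 'bc')
j=7 s[j]='a': k: 2→0; π[7]=0 (border '')
j=8 s[j]='b': π[8]=1 (border 'b')
j=9 s[j]='b': k: 1→0; π[9]=1 (border 'b')
j=10 s[j]='b': k: 1→0; π[10]=1 (border 'b')
j=11 s[j]='a': k: 1→0; π[11]=0 (border '')
j=12 s[j]='b': π[12]=1 (border 'b')
j=13 s[j]='a': k: 1→0; π[13]=0 (border '')
j=14 s[j]='b': π[14]=1 (border 'b')
j=15 s[j]='a': k: 1→0; π[15]=0 (border '')
j=16 s[j]='b': π[16]=1 (border 'b')
j=17 s[j]='a': k: 1→0; π[17]=0 (border '')
j=18 s[j]='b': π[18]=1 (border 'b')
j=19 s[j]='a': k: 1→0; π[19]=0 (border '')
j=20 s[j]='b': π[20]=1 (border 'b')
j=21 s[j]='b': k: 1→0; π[21]=1 (border 'b')
j=22 s[j]='a': k: 1→0; π[22]=0 (border '')
j=23 s[j]='a': π[23]=0 (border '')
j=24 s[j]='a': π[24]=0 (border '')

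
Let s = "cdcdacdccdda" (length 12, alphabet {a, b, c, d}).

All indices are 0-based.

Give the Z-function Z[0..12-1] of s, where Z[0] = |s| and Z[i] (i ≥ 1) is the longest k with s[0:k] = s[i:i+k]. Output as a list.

Z[0]=12
i=1: i≥r, start 0; Z[1]=0
i=2: i≥r, start 0; Z[2]=2 grow→box=[2,4)
i=3: min(r-i=1, Z[1]=0)=0; Z[3]=0
i=4: i≥r, start 0; Z[4]=0
i=5: i≥r, start 0; Z[5]=3 grow→box=[5,8)
i=6: min(r-i=2, Z[1]=0)=0; Z[6]=0
i=7: min(r-i=1, Z[2]=2)=1; Z[7]=1
i=8: i≥r, start 0; Z[8]=2 grow→box=[8,10)
i=9: min(r-i=1, Z[1]=0)=0; Z[9]=0
i=10: i≥r, start 0; Z[10]=0
i=11: i≥r, start 0; Z[11]=0

[12, 0, 2, 0, 0, 3, 0, 1, 2, 0, 0, 0]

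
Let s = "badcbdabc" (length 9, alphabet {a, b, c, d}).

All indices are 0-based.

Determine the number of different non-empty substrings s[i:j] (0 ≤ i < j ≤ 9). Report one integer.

40

rank | idx | suffix
   0 |   6 | abc
   1 |   1 | adcbdabc
   2 |   0 | badcbdabc
   3 |   7 | bc
   4 |   4 | bdabc
   5 |   8 | c
   6 |   3 | cbdabc
   7 |   5 | dabc
   8 |   2 | dcbdabc

SA = [6, 1, 0, 7, 4, 8, 3, 5, 2]
i: (SA[i-1],SA[i]) lcp shared
  1: (6,1) 1 'a'
  2: (1,0) 0 ''
  3: (0,7) 1 'b'
  4: (7,4) 1 'b'
  5: (4,8) 0 ''
  6: (8,3) 1 'c'
  7: (3,5) 0 ''
  8: (5,2) 1 'd'

n(n+1)/2 = 9·10/2 = 45
Σ LCP = 0 + 1 + 0 + 1 + 1 + 0 + 1 + 0 + 1 = 5
distinct = 45 − 5 = 40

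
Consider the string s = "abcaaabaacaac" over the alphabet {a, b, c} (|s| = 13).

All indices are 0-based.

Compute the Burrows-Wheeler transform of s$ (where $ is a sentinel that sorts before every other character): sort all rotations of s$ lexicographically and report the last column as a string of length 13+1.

ccacba$aaaaaba

rank  rotation        last
    0  $abcaaabaacaac  c
    1  aaabaacaac$abc  c
    2  aabaacaac$abca  a
    3  aac$abcaaabaac  c
    4  aacaac$abcaaab  b
    5  abaacaac$abcaa  a
    6  abcaaabaacaac$  $
    7  ac$abcaaabaaca  a
    8  acaac$abcaaaba  a
    9  baacaac$abcaaa  a
   10  bcaaabaacaac$a  a
   11  c$abcaaabaacaa  a
   12  caaabaacaac$ab  b
   13  caac$abcaaabaa  a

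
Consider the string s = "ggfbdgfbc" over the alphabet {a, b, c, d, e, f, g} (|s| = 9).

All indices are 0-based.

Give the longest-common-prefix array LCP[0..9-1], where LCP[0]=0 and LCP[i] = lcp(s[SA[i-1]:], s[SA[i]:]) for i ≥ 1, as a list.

sorted suffixes:
  #0 SA[0]=7  'bc'
  #1 SA[1]=3  'bdgfbc'
  #2 SA[2]=8  'c'
  #3 SA[3]=4  'dgfbc'
  #4 SA[4]=6  'fbc'
  #5 SA[5]=2  'fbdgfbc'
  #6 SA[6]=5  'gfbc'
  #7 SA[7]=1  'gfbdgfbc'
  #8 SA[8]=0  'ggfbdgfbc'

SA = [7, 3, 8, 4, 6, 2, 5, 1, 0]
[i] adj suffixes → lcp
  [1] 7/3 → 1 ('b')
  [2] 3/8 → 0 ('')
  [3] 8/4 → 0 ('')
  [4] 4/6 → 0 ('')
  [5] 6/2 → 2 ('fb')
  [6] 2/5 → 0 ('')
  [7] 5/1 → 3 ('gfb')
  [8] 1/0 → 1 ('g')

[0, 1, 0, 0, 0, 2, 0, 3, 1]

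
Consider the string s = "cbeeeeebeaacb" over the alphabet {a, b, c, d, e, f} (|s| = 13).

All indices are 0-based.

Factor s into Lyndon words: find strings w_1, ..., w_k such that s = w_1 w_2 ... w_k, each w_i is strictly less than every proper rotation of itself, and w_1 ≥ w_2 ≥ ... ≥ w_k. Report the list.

["c", "beeeee", "be", "aacb"]

emit factor 1: 'c' (i=0, period=1)
emit factor 2: 'beeeee' (i=1, period=6)
emit factor 3: 'be' (i=7, period=2)
emit factor 4: 'aacb' (i=9, period=4)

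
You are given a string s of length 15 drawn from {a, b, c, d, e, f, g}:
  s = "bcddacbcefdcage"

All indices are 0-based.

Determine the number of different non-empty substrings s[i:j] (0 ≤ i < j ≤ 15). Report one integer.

111

rank→(start, suffix):
  0 → (4, 'acbcefdcage')
  1 → (12, 'age')
  2 → (0, 'bcddacbcefdcage')
  3 → (6, 'bcefdcage')
  4 → (11, 'cage')
  5 → (5, 'cbcefdcage')
  6 → (1, 'cddacbcefdcage')
  7 → (7, 'cefdcage')
  8 → (3, 'dacbcefdcage')
  9 → (10, 'dcage')
  10 → (2, 'ddacbcefdcage')
  11 → (14, 'e')
  12 → (8, 'efdcage')
  13 → (9, 'fdcage')
  14 → (13, 'ge')

SA = [4, 12, 0, 6, 11, 5, 1, 7, 3, 10, 2, 14, 8, 9, 13]
i: (SA[i-1],SA[i]) lcp shared
  1: (4,12) 1 'a'
  2: (12,0) 0 ''
  3: (0,6) 2 'bc'
  4: (6,11) 0 ''
  5: (11,5) 1 'c'
  6: (5,1) 1 'c'
  7: (1,7) 1 'c'
  8: (7,3) 0 ''
  9: (3,10) 1 'd'
  10: (10,2) 1 'd'
  11: (2,14) 0 ''
  12: (14,8) 1 'e'
  13: (8,9) 0 ''
  14: (9,13) 0 ''

n(n+1)/2 = 15·16/2 = 120
Σ LCP = 0 + 1 + 0 + 2 + 0 + 1 + 1 + 1 + 0 + 1 + 1 + 0 + 1 + 0 + 0 = 9
distinct = 120 − 9 = 111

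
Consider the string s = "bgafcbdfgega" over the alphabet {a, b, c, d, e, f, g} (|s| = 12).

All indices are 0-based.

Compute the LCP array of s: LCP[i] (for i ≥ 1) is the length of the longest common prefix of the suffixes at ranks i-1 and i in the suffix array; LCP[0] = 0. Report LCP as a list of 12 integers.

[0, 1, 0, 1, 0, 0, 0, 0, 1, 0, 2, 1]

rank | idx | suffix
   0 |  11 | a
   1 |   2 | afcbdfgega
   2 |   5 | bdfgega
   3 |   0 | bgafcbdfgega
   4 |   4 | cbdfgega
   5 |   6 | dfgega
   6 |   9 | ega
   7 |   3 | fcbdfgega
   8 |   7 | fgega
   9 |  10 | ga
  10 |   1 | gafcbdfgega
  11 |   8 | gega

SA = [11, 2, 5, 0, 4, 6, 9, 3, 7, 10, 1, 8]
i: (SA[i-1],SA[i]) lcp shared
  1: (11,2) 1 'a'
  2: (2,5) 0 ''
  3: (5,0) 1 'b'
  4: (0,4) 0 ''
  5: (4,6) 0 ''
  6: (6,9) 0 ''
  7: (9,3) 0 ''
  8: (3,7) 1 'f'
  9: (7,10) 0 ''
  10: (10,1) 2 'ga'
  11: (1,8) 1 'g'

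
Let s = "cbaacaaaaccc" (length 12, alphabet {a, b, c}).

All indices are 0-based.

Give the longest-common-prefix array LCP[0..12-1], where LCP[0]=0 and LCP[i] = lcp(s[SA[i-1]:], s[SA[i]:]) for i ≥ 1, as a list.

sorted suffixes:
  #0 SA[0]=5  'aaaaccc'
  #1 SA[1]=6  'aaaccc'
  #2 SA[2]=2  'aacaaaaccc'
  #3 SA[3]=7  'aaccc'
  #4 SA[4]=3  'acaaaaccc'
  #5 SA[5]=8  'accc'
  #6 SA[6]=1  'baacaaaaccc'
  #7 SA[7]=11  'c'
  #8 SA[8]=4  'caaaaccc'
  #9 SA[9]=0  'cbaacaaaaccc'
  #10 SA[10]=10  'cc'
  #11 SA[11]=9  'ccc'

SA = [5, 6, 2, 7, 3, 8, 1, 11, 4, 0, 10, 9]
i: (SA[i-1],SA[i]) lcp shared
  1: (5,6) 3 'aaa'
  2: (6,2) 2 'aa'
  3: (2,7) 3 'aac'
  4: (7,3) 1 'a'
  5: (3,8) 2 'ac'
  6: (8,1) 0 ''
  7: (1,11) 0 ''
  8: (11,4) 1 'c'
  9: (4,0) 1 'c'
  10: (0,10) 1 'c'
  11: (10,9) 2 'cc'

[0, 3, 2, 3, 1, 2, 0, 0, 1, 1, 1, 2]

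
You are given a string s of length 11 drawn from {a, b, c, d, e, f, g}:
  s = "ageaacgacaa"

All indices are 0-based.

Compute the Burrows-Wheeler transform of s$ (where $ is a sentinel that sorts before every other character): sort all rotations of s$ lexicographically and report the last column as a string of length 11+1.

aacega$aagca

rank  rotation      last
    0  $ageaacgacaa  a
    1  a$ageaacgaca  a
    2  aa$ageaacgac  c
    3  aacgacaa$age  e
    4  acaa$ageaacg  g
    5  acgacaa$agea  a
    6  ageaacgacaa$  $
    7  caa$ageaacga  a
    8  cgacaa$ageaa  a
    9  eaacgacaa$ag  g
   10  gacaa$ageaac  c
   11  geaacgacaa$a  a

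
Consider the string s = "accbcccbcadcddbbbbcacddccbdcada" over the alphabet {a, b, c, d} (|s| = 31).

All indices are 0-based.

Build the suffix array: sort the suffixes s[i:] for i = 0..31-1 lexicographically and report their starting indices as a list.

[30, 0, 19, 28, 9, 14, 15, 16, 17, 7, 3, 25, 18, 27, 8, 6, 2, 24, 5, 1, 23, 4, 11, 20, 29, 13, 26, 22, 10, 12, 21]

sorted suffixes:
  #0 SA[0]=30  'a'
  #1 SA[1]=0  'accbcccbcadcddbbbbcacddccbdcada'
  #2 SA[2]=19  'acddccbdcada'
  #3 SA[3]=28  'ada'
  #4 SA[4]=9  'adcddbbbbcacddccbdcada'
  #5 SA[5]=14  'bbbbcacddccbdcada'
  #6 SA[6]=15  'bbbcacddccbdcada'
  #7 SA[7]=16  'bbcacddccbdcada'
  #8 SA[8]=17  'bcacddccbdcada'
  #9 SA[9]=7  'bcadcddbbbbcacddccbdcada'
  #10 SA[10]=3  'bcccbcadcddbbbbcacddccbdcada'
  #11 SA[11]=25  'bdcada'
  #12 SA[12]=18  'cacddccbdcada'
  #13 SA[13]=27  'cada'
  #14 SA[14]=8  'cadcddbbbbcacddccbdcada'
  #15 SA[15]=6  'cbcadcddbbbbcacddccbdcada'
  #16 SA[16]=2  'cbcccbcadcddbbbbcacddccbdcada'
  #17 SA[17]=24  'cbdcada'
  #18 SA[18]=5  'ccbcadcddbbbbcacddccbdcada'
  #19 SA[19]=1  'ccbcccbcadcddbbbbcacddccbdcada'
  #20 SA[20]=23  'ccbdcada'
  #21 SA[21]=4  'cccbcadcddbbbbcacddccbdcada'
  #22 SA[22]=11  'cddbbbbcacddccbdcada'
  #23 SA[23]=20  'cddccbdcada'
  #24 SA[24]=29  'da'
  #25 SA[25]=13  'dbbbbcacddccbdcada'
  #26 SA[26]=26  'dcada'
  #27 SA[27]=22  'dccbdcada'
  #28 SA[28]=10  'dcddbbbbcacddccbdcada'
  #29 SA[29]=12  'ddbbbbcacddccbdcada'
  #30 SA[30]=21  'ddccbdcada'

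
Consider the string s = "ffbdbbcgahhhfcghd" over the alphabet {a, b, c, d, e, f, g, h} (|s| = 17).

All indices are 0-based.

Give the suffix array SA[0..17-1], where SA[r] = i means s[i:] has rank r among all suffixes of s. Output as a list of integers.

rank | idx | suffix
   0 |   8 | ahhhfcghd
   1 |   4 | bbcgahhhfcghd
   2 |   5 | bcgahhhfcghd
   3 |   2 | bdbbcgahhhfcghd
   4 |   6 | cgahhhfcghd
   5 |  13 | cghd
   6 |  16 | d
   7 |   3 | dbbcgahhhfcghd
   8 |   1 | fbdbbcgahhhfcghd
   9 |  12 | fcghd
  10 |   0 | ffbdbbcgahhhfcghd
  11 |   7 | gahhhfcghd
  12 |  14 | ghd
  13 |  15 | hd
  14 |  11 | hfcghd
  15 |  10 | hhfcghd
  16 |   9 | hhhfcghd

[8, 4, 5, 2, 6, 13, 16, 3, 1, 12, 0, 7, 14, 15, 11, 10, 9]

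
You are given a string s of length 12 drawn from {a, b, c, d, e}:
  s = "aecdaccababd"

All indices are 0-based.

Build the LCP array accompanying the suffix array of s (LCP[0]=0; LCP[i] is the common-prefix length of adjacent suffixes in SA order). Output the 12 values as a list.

sorted suffixes:
  #0 SA[0]=7  'ababd'
  #1 SA[1]=9  'abd'
  #2 SA[2]=4  'accababd'
  #3 SA[3]=0  'aecdaccababd'
  #4 SA[4]=8  'babd'
  #5 SA[5]=10  'bd'
  #6 SA[6]=6  'cababd'
  #7 SA[7]=5  'ccababd'
  #8 SA[8]=2  'cdaccababd'
  #9 SA[9]=11  'd'
  #10 SA[10]=3  'daccababd'
  #11 SA[11]=1  'ecdaccababd'

SA = [7, 9, 4, 0, 8, 10, 6, 5, 2, 11, 3, 1]
rank  pair      lcp
   1  s[7:],s[9:]  2  'ab'
   2  s[9:],s[4:]  1  'a'
   3  s[4:],s[0:]  1  'a'
   4  s[0:],s[8:]  0  ''
   5  s[8:],s[10:]  1  'b'
   6  s[10:],s[6:]  0  ''
   7  s[6:],s[5:]  1  'c'
   8  s[5:],s[2:]  1  'c'
   9  s[2:],s[11:]  0  ''
  10  s[11:],s[3:]  1  'd'
  11  s[3:],s[1:]  0  ''

[0, 2, 1, 1, 0, 1, 0, 1, 1, 0, 1, 0]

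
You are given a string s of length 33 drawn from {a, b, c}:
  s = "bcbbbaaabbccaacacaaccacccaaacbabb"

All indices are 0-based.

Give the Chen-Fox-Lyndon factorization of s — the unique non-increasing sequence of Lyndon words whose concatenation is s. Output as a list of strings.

emit factor 1: 'bc' (i=0, period=2)
emit factor 2: 'b' (i=2, period=1)
emit factor 3: 'b' (i=3, period=1)
emit factor 4: 'b' (i=4, period=1)
emit factor 5: 'aaabbccaacacaaccacccaaacbabb' (i=5, period=28)

["bc", "b", "b", "b", "aaabbccaacacaaccacccaaacbabb"]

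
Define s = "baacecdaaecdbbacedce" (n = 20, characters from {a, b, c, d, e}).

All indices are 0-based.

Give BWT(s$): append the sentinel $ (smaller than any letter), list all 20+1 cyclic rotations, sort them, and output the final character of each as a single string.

rank  rotation               last
    0  $baacecdaaecdbbacedce  e
    1  aacecdaaecdbbacedce$b  b
    2  aaecdbbacedce$baacecd  d
    3  acecdaaecdbbacedce$ba  a
    4  acedce$baacecdaaecdbb  b
    5  aecdbbacedce$baacecda  a
    6  baacecdaaecdbbacedce$  $
    7  bacedce$baacecdaaecdb  b
    8  bbacedce$baacecdaaecd  d
    9  cdaaecdbbacedce$baace  e
   10  cdbbacedce$baacecdaae  e
   11  ce$baacecdaaecdbbaced  d
   12  cecdaaecdbbacedce$baa  a
   13  cedce$baacecdaaecdbba  a
   14  daaecdbbacedce$baacec  c
   15  dbbacedce$baacecdaaec  c
   16  dce$baacecdaaecdbbace  e
   17  e$baacecdaaecdbbacedc  c
   18  ecdaaecdbbacedce$baac  c
   19  ecdbbacedce$baacecdaa  a
   20  edce$baacecdaaecdbbac  c

ebdaba$bdeedaacceccac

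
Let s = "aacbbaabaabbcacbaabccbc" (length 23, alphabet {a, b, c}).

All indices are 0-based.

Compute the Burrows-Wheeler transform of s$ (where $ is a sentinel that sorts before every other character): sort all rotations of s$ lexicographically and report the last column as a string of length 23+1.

cbbb$aaacabaccacbabbaacb

rank  rotation                  last
    0  $aacbbaabaabbcacbaabccbc  c
    1  aabaabbcacbaabccbc$aacbb  b
    2  aabbcacbaabccbc$aacbbaab  b
    3  aabccbc$aacbbaabaabbcacb  b
    4  aacbbaabaabbcacbaabccbc$  $
    5  abaabbcacbaabccbc$aacbba  a
    6  abbcacbaabccbc$aacbbaaba  a
    7  abccbc$aacbbaabaabbcacba  a
    8  acbaabccbc$aacbbaabaabbc  c
    9  acbbaabaabbcacbaabccbc$a  a
   10  baabaabbcacbaabccbc$aacb  b
   11  baabbcacbaabccbc$aacbbaa  a
   12  baabccbc$aacbbaabaabbcac  c
   13  bbaabaabbcacbaabccbc$aac  c
   14  bbcacbaabccbc$aacbbaabaa  a
   15  bc$aacbbaabaabbcacbaabcc  c
   16  bcacbaabccbc$aacbbaabaab  b
   17  bccbc$aacbbaabaabbcacbaa  a
   18  c$aacbbaabaabbcacbaabccb  b
   19  cacbaabccbc$aacbbaabaabb  b
   20  cbaabccbc$aacbbaabaabbca  a
   21  cbbaabaabbcacbaabccbc$aa  a
   22  cbc$aacbbaabaabbcacbaabc  c
   23  ccbc$aacbbaabaabbcacbaab  b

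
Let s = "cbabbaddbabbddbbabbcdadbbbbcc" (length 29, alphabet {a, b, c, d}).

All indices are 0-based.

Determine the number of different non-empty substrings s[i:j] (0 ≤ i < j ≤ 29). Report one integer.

rank→(start, suffix):
  0 → (2, 'abbaddbabbddbbabbcdadbbbbcc')
  1 → (16, 'abbcdadbbbbcc')
  2 → (9, 'abbddbbabbcdadbbbbcc')
  3 → (21, 'adbbbbcc')
  4 → (5, 'addbabbddbbabbcdadbbbbcc')
  5 → (1, 'babbaddbabbddbbabbcdadbbbbcc')
  6 → (15, 'babbcdadbbbbcc')
  7 → (8, 'babbddbbabbcdadbbbbcc')
  8 → (4, 'baddbabbddbbabbcdadbbbbcc')
  9 → (14, 'bbabbcdadbbbbcc')
  10 → (3, 'bbaddbabbddbbabbcdadbbbbcc')
  11 → (23, 'bbbbcc')
  12 → (24, 'bbbcc')
  13 → (25, 'bbcc')
  14 → (17, 'bbcdadbbbbcc')
  15 → (10, 'bbddbbabbcdadbbbbcc')
  16 → (26, 'bcc')
  17 → (18, 'bcdadbbbbcc')
  18 → (11, 'bddbbabbcdadbbbbcc')
  19 → (28, 'c')
  20 → (0, 'cbabbaddbabbddbbabbcdadbbbbcc')
  21 → (27, 'cc')
  22 → (19, 'cdadbbbbcc')
  23 → (20, 'dadbbbbcc')
  24 → (7, 'dbabbddbbabbcdadbbbbcc')
  25 → (13, 'dbbabbcdadbbbbcc')
  26 → (22, 'dbbbbcc')
  27 → (6, 'ddbabbddbbabbcdadbbbbcc')
  28 → (12, 'ddbbabbcdadbbbbcc')

SA = [2, 16, 9, 21, 5, 1, 15, 8, 4, 14, 3, 23, 24, 25, 17, 10, 26, 18, 11, 28, 0, 27, 19, 20, 7, 13, 22, 6, 12]
i: (SA[i-1],SA[i]) lcp shared
  1: (2,16) 3 'abb'
  2: (16,9) 3 'abb'
  3: (9,21) 1 'a'
  4: (21,5) 2 'ad'
  5: (5,1) 0 ''
  6: (1,15) 4 'babb'
  7: (15,8) 4 'babb'
  8: (8,4) 2 'ba'
  9: (4,14) 1 'b'
  10: (14,3) 3 'bba'
  11: (3,23) 2 'bb'
  12: (23,24) 3 'bbb'
  13: (24,25) 2 'bb'
  14: (25,17) 3 'bbc'
  15: (17,10) 2 'bb'
  16: (10,26) 1 'b'
  17: (26,18) 2 'bc'
  18: (18,11) 1 'b'
  19: (11,28) 0 ''
  20: (28,0) 1 'c'
  21: (0,27) 1 'c'
  22: (27,19) 1 'c'
  23: (19,20) 0 ''
  24: (20,7) 1 'd'
  25: (7,13) 2 'db'
  26: (13,22) 3 'dbb'
  27: (22,6) 1 'd'
  28: (6,12) 3 'ddb'

n(n+1)/2 = 29·30/2 = 435
Σ LCP = 0 + 3 + 3 + 1 + 2 + 0 + 4 + 4 + 2 + 1 + 3 + 2 + 3 + 2 + 3 + 2 + 1 + 2 + 1 + 0 + 1 + 1 + 1 + 0 + 1 + 2 + 3 + 1 + 3 = 52
distinct = 435 − 52 = 383

383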